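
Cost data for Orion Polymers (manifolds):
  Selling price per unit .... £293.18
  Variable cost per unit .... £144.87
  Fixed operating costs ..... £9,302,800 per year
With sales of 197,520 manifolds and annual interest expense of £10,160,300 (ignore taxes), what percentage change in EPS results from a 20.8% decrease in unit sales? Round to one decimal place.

Total contribution margin = 197,520 × £148.31 = £29,294,191.20.
Operating income = contribution − fixed costs = £29,294,191.20 − £9,302,800 = £19,991,391.20.
Interest = £10,160,300.00, so EBIT − I = £9,831,091.20.
Degree of combined leverage = contribution ÷ (EBIT − I) = £29,294,191.20 ÷ £9,831,091.20 = 2.9797.
%ΔEPS = DCL × %ΔSales = 2.9797 × -20.8% = -62.0%.

-62.0%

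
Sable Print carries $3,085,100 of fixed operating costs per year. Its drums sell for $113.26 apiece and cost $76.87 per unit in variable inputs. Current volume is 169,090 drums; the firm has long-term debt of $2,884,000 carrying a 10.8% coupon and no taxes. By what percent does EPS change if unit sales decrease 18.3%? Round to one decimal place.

-40.8%

Contribution at this volume is 169,090 × $36.39 = $6,153,185.10.
Subtracting fixed costs: EBIT = $6,153,185.10 − $3,085,100 = $3,068,085.10.
After interest of $311,472.00, pre-tax earnings = $2,756,613.10.
DCL = total CM / (EBIT − I) = $6,153,185.10 / $2,756,613.10 = 2.2322.
EPS therefore changes by 2.2322 × (-18.3%) = -40.8%.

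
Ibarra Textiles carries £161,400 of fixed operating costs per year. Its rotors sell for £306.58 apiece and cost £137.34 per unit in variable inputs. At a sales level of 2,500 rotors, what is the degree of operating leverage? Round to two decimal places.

Contribution at this volume is 2,500 × £169.24 = £423,100.00.
Subtracting fixed costs: EBIT = £423,100.00 − £161,400 = £261,700.00.
So DOL = total CM / EBIT = £423,100.00 / £261,700.00 = 1.6167.

1.62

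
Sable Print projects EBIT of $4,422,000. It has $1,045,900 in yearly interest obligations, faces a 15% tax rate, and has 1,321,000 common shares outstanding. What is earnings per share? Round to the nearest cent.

Pre-tax income = $4,422,000 − $1,045,900.00 = $3,376,100.00.
Net income = $3,376,100.00 × (1 − 0.15) = $2,869,685.00.
EPS = $2,869,685.00 ÷ 1,321,000 = $2.17.

$2.17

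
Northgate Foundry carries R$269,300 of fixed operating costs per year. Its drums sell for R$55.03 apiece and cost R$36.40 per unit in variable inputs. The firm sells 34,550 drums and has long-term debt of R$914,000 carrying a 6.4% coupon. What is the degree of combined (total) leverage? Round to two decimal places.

2.04

Contribution at this volume is 34,550 × R$18.63 = R$643,666.50.
EBIT = R$643,666.50 − R$269,300 = R$374,366.50. Interest = R$58,496.00.
DOL = R$643,666.50 ÷ R$374,366.50 = 1.7193; DFL = R$374,366.50 ÷ R$315,870.50 = 1.1852.
Combined leverage = 1.7193 × 1.1852 = 2.0377.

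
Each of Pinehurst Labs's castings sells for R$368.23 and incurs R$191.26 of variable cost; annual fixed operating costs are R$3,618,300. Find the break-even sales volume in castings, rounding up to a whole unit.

Each unit contributes R$368.23 − R$191.26 = R$176.97.
Break-even Q = R$3,618,300 / R$176.97 = 20,445.84 → 20,446 castings.

20,446 castings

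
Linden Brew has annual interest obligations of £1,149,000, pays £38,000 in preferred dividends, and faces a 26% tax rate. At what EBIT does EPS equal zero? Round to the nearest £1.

Preferred dividends are paid after tax, so their pre-tax equivalent is £38,000 ÷ (1 − 0.26) = £51,351.35.
EPS = 0 when EBIT covers interest plus the pre-tax preferred burden: £1,149,000 + £51,351.35 = £1,200,351.35.

£1,200,351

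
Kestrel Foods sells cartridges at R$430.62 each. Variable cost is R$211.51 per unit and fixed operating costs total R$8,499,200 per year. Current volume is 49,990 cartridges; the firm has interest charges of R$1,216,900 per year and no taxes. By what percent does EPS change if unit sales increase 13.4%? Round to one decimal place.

+118.6%

Total contribution margin = 49,990 × R$219.11 = R$10,953,308.90.
Subtracting fixed costs: EBIT = R$10,953,308.90 − R$8,499,200 = R$2,454,108.90.
Interest = R$1,216,900.00, so EBIT − I = R$1,237,208.90.
DCL = total CM / (EBIT − I) = R$10,953,308.90 / R$1,237,208.90 = 8.8532.
EPS therefore changes by 8.8532 × (+13.4%) = +118.6%.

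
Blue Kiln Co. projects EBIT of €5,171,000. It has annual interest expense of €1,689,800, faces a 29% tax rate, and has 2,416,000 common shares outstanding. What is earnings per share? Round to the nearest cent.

Interest = €1,689,800.00, so EBT = €5,171,000 − €1,689,800.00 = €3,481,200.00.
After tax at 29%: net income = €3,481,200.00 × 0.71 = €2,471,652.00.
Per share: €2,471,652.00 / 2,416,000 shares = €1.02.

€1.02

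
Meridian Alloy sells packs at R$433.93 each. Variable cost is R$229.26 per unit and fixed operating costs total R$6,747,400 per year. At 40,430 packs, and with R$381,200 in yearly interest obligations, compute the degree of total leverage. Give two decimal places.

Total contribution margin = 40,430 × R$204.67 = R$8,274,808.10.
Operating income = contribution − fixed costs = R$8,274,808.10 − R$6,747,400 = R$1,527,408.10. Interest = R$381,200.00, so EBIT − I = R$1,146,208.10.
Degree of total leverage = total CM / (EBIT − interest) = R$8,274,808.10 / R$1,146,208.10 = 7.2193.

7.22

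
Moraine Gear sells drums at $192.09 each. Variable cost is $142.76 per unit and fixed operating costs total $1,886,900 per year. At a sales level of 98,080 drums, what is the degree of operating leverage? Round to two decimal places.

1.64

At 98,080 units, contribution = 98,080 × $49.33 = $4,838,286.40.
Subtracting fixed costs: EBIT = $4,838,286.40 − $1,886,900 = $2,951,386.40.
So DOL = total CM / EBIT = $4,838,286.40 / $2,951,386.40 = 1.6393.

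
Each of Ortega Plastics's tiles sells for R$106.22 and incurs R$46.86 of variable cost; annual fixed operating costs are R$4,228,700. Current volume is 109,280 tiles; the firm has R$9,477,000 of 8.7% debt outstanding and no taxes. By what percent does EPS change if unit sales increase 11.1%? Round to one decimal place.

+50.2%

Total contribution margin = 109,280 × R$59.36 = R$6,486,860.80.
Subtracting fixed costs: EBIT = R$6,486,860.80 − R$4,228,700 = R$2,258,160.80.
Interest = R$824,499.00, so EBIT − I = R$1,433,661.80.
Degree of combined leverage = contribution ÷ (EBIT − I) = R$6,486,860.80 ÷ R$1,433,661.80 = 4.5247.
%ΔEPS = DCL × %ΔSales = 4.5247 × +11.1% = +50.2%.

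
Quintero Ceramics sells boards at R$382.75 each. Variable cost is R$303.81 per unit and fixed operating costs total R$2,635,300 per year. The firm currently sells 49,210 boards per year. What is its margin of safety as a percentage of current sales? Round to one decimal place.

32.2%

Contribution margin per unit = R$382.75 − R$303.81 = R$78.94. Break-even units = R$2,635,300 ÷ R$78.94 = 33,383.58; break-even revenue = 33,383.58 × R$382.75 = R$12,777,566.19.
Actual sales revenue = 49,210 × R$382.75 = R$18,835,127.50.
Margin of safety = (R$18,835,127.50 − R$12,777,566.19) ÷ R$18,835,127.50 = 32.2%.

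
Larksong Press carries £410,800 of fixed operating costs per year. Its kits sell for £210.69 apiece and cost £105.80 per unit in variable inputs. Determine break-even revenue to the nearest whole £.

£825,164

Contribution margin per unit = £210.69 − £105.80 = £104.89, a CM ratio of £104.89 ÷ £210.69 = 0.4978.
Break-even revenue = fixed costs × price ÷ CM = £410,800 × £210.69 ÷ £104.89 = £825,164.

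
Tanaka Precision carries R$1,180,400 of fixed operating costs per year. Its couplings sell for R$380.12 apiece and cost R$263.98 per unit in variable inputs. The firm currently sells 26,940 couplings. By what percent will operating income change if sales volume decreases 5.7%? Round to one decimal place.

At 26,940 units, contribution = 26,940 × R$116.14 = R$3,128,811.60.
Subtracting fixed costs: EBIT = R$3,128,811.60 − R$1,180,400 = R$1,948,411.60.
DOL = contribution ÷ EBIT = R$3,128,811.60 ÷ R$1,948,411.60 = 1.6058.
%ΔEBIT = DOL × %ΔSales = 1.6058 × -5.7% = -9.2%.

-9.2%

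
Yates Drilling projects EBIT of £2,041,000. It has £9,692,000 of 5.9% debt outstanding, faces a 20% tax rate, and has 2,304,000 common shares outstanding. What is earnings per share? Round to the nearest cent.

Interest = £571,828.00, so EBT = £2,041,000 − £571,828.00 = £1,469,172.00.
Net income = £1,469,172.00 × (1 − 0.20) = £1,175,337.60.
Per share: £1,175,337.60 / 2,304,000 shares = £0.51.

£0.51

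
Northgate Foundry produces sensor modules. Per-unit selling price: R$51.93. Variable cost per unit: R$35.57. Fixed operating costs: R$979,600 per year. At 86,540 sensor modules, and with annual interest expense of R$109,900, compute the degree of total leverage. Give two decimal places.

At 86,540 units, contribution = 86,540 × R$16.36 = R$1,415,794.40.
Operating income = contribution − fixed costs = R$1,415,794.40 − R$979,600 = R$436,194.40. Interest = R$109,900.00, so EBIT − I = R$326,294.40.
Degree of total leverage = total CM / (EBIT − interest) = R$1,415,794.40 / R$326,294.40 = 4.3390.

4.34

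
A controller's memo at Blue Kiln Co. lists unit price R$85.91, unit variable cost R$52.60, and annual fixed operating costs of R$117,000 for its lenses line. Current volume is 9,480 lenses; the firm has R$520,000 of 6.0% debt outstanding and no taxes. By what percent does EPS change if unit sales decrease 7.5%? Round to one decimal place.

Contribution at this volume is 9,480 × R$33.31 = R$315,778.80.
Operating income = contribution − fixed costs = R$315,778.80 − R$117,000 = R$198,778.80.
After interest of R$31,200.00, pre-tax earnings = R$167,578.80.
DCL = total CM / (EBIT − I) = R$315,778.80 / R$167,578.80 = 1.8844.
%ΔEPS = DCL × %ΔSales = 1.8844 × -7.5% = -14.1%.

-14.1%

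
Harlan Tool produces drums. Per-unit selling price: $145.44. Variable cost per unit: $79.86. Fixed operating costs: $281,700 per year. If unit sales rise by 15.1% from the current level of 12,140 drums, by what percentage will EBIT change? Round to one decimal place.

Total contribution margin = 12,140 × $65.58 = $796,141.20.
EBIT = $796,141.20 − $281,700 = $514,441.20.
DOL = contribution ÷ EBIT = $796,141.20 ÷ $514,441.20 = 1.5476.
Operating income changes by 1.5476 × +15.1% = +23.4%.

+23.4%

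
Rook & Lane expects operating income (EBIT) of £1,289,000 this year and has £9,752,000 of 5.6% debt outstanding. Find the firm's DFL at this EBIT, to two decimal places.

1.74

Annual interest charges come to £546,112.00.
DFL = EBIT ÷ (EBIT − I) = £1,289,000 ÷ (£1,289,000 − £546,112.00) = £1,289,000 ÷ £742,888.00 = 1.7351.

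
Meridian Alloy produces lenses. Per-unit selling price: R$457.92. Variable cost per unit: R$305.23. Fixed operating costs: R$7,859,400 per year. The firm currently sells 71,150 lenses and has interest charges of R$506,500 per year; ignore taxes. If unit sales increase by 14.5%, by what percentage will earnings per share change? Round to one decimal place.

Contribution at this volume is 71,150 × R$152.69 = R$10,863,893.50.
Subtracting fixed costs: EBIT = R$10,863,893.50 − R$7,859,400 = R$3,004,493.50.
After interest of R$506,500.00, pre-tax earnings = R$2,497,993.50.
DCL = total CM / (EBIT − I) = R$10,863,893.50 / R$2,497,993.50 = 4.3490.
EPS therefore changes by 4.3490 × (+14.5%) = +63.1%.

+63.1%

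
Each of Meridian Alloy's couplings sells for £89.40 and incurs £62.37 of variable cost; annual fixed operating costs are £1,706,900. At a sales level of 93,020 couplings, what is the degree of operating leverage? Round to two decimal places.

Total contribution margin = 93,020 × £27.03 = £2,514,330.60.
Operating income = contribution − fixed costs = £2,514,330.60 − £1,706,900 = £807,430.60.
Degree of operating leverage = £2,514,330.60 / £807,430.60 = 3.1140.

3.11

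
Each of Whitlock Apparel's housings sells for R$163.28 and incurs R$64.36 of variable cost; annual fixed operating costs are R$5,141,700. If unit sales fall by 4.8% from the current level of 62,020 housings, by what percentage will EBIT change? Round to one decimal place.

At 62,020 units, contribution = 62,020 × R$98.92 = R$6,135,018.40.
EBIT = R$6,135,018.40 − R$5,141,700 = R$993,318.40.
DOL = contribution ÷ EBIT = R$6,135,018.40 ÷ R$993,318.40 = 6.1763.
So EBIT moves 6.1763 × (-4.8%) = -29.6%.

-29.6%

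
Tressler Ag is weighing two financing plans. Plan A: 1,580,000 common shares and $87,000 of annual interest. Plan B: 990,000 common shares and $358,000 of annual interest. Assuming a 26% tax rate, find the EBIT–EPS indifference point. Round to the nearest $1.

Set EPS_A = EPS_B: (EBIT − $87,000)(1 − 0.26) ÷ 1,580,000 = (EBIT − $358,000)(1 − 0.26) ÷ 990,000.
Cancelling (1 − t) and cross-multiplying: 990,000·(EBIT − 87,000) = 1,580,000·(EBIT − 358,000).
EBIT × (1,580,000 − 990,000) = 358,000 × 1,580,000 − 87,000 × 990,000 = 479,510,000,000, so EBIT = 479,510,000,000 ÷ 590,000 = 812,728.81.

$812,729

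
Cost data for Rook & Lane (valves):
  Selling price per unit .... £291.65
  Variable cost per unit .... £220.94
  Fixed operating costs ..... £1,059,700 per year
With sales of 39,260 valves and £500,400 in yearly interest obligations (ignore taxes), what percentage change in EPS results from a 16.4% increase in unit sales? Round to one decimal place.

Contribution at this volume is 39,260 × £70.71 = £2,776,074.60.
EBIT = £2,776,074.60 − £1,059,700 = £1,716,374.60.
After interest of £500,400.00, pre-tax earnings = £1,215,974.60.
Degree of combined leverage = contribution ÷ (EBIT − I) = £2,776,074.60 ÷ £1,215,974.60 = 2.2830.
EPS therefore changes by 2.2830 × (+16.4%) = +37.4%.

+37.4%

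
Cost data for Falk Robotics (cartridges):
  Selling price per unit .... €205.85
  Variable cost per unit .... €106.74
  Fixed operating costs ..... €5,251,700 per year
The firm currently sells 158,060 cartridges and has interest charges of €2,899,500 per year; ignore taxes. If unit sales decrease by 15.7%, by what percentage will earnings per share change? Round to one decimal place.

-32.7%

Total contribution margin = 158,060 × €99.11 = €15,665,326.60.
Subtracting fixed costs: EBIT = €15,665,326.60 − €5,251,700 = €10,413,626.60.
After interest of €2,899,500.00, pre-tax earnings = €7,514,126.60.
Degree of combined leverage = contribution ÷ (EBIT − I) = €15,665,326.60 ÷ €7,514,126.60 = 2.0848.
EPS therefore changes by 2.0848 × (-15.7%) = -32.7%.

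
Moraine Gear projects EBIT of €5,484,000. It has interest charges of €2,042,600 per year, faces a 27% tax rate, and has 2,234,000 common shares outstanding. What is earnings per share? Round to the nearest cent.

€1.12

Pre-tax income = €5,484,000 − €2,042,600.00 = €3,441,400.00.
After tax at 27%: net income = €3,441,400.00 × 0.73 = €2,512,222.00.
Per share: €2,512,222.00 / 2,234,000 shares = €1.12.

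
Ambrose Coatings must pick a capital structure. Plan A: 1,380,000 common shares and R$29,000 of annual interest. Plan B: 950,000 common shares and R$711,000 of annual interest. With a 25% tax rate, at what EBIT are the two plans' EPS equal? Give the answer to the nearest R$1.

At indifference, (EBIT − 29,000)(1 − t)/1,380,000 = (EBIT − 711,000)(1 − t)/950,000.
The (1 − t) factor cancels: (EBIT − 29,000) × 950,000 = (EBIT − 711,000) × 1,380,000.
Solving, EBIT = (711,000·1,380,000 − 29,000·950,000) / (1,380,000 − 950,000) = 953,630,000,000 / 430,000 = 2,217,744.19.

R$2,217,744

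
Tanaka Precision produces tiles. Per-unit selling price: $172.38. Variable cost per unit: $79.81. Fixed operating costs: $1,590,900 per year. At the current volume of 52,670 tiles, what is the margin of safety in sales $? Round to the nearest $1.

$6,116,747

Each unit contributes $172.38 − $79.81 = $92.57. Break-even units = $1,590,900 ÷ $92.57 = 17,185.91; break-even revenue = 17,185.91 × $172.38 = $2,962,507.75.
Actual sales revenue = 52,670 × $172.38 = $9,079,254.60.
Margin of safety = $9,079,254.60 − $2,962,507.75 = $6,116,747.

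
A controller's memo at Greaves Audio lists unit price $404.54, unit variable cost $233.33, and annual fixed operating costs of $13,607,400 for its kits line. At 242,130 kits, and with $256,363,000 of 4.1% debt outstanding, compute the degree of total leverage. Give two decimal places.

2.39

Total contribution margin = 242,130 × $171.21 = $41,455,077.30.
EBIT = $41,455,077.30 − $13,607,400 = $27,847,677.30. Interest = $10,510,883.00.
DOL = $41,455,077.30 ÷ $27,847,677.30 = 1.4886; DFL = $27,847,677.30 ÷ $17,336,794.30 = 1.6063.
Combined leverage = 1.4886 × 1.6063 = 2.3911.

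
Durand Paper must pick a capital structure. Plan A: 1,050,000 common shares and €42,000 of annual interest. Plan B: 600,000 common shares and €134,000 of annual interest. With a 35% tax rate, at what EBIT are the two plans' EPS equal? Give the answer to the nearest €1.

€256,667

At indifference, (EBIT − 42,000)(1 − t)/1,050,000 = (EBIT − 134,000)(1 − t)/600,000.
Cancelling (1 − t) and cross-multiplying: 600,000·(EBIT − 42,000) = 1,050,000·(EBIT − 134,000).
Solving, EBIT = (134,000·1,050,000 − 42,000·600,000) / (1,050,000 − 600,000) = 115,500,000,000 / 450,000 = 256,666.67.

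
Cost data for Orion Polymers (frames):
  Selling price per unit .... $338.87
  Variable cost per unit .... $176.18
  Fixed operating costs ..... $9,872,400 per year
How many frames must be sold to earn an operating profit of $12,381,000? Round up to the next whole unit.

Contribution margin per unit = $338.87 − $176.18 = $162.69.
Need Q such that Q × $162.69 − $9,872,400 = $12,381,000, i.e. Q = $22,253,400 / $162.69 = 136,784.07 → 136,785.

136,785 frames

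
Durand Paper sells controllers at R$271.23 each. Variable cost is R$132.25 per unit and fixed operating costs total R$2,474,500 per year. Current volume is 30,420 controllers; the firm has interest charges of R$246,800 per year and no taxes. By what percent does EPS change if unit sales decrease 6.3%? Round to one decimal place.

-17.7%

Total contribution margin = 30,420 × R$138.98 = R$4,227,771.60.
Operating income = contribution − fixed costs = R$4,227,771.60 − R$2,474,500 = R$1,753,271.60.
After interest of R$246,800.00, pre-tax earnings = R$1,506,471.60.
DCL = total CM / (EBIT − I) = R$4,227,771.60 / R$1,506,471.60 = 2.8064.
EPS therefore changes by 2.8064 × (-6.3%) = -17.7%.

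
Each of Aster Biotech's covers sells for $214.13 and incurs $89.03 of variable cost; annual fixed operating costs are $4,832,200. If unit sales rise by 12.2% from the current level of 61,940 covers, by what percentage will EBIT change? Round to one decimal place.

+32.4%

Total contribution margin = 61,940 × $125.10 = $7,748,694.00.
EBIT = $7,748,694.00 − $4,832,200 = $2,916,494.00.
DOL = contribution ÷ EBIT = $7,748,694.00 ÷ $2,916,494.00 = 2.6569.
So EBIT moves 2.6569 × (+12.2%) = +32.4%.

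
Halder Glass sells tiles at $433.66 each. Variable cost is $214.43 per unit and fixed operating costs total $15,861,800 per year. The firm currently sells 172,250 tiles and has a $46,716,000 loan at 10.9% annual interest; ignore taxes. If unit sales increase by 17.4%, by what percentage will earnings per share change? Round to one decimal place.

Total contribution margin = 172,250 × $219.23 = $37,762,367.50.
Operating income = contribution − fixed costs = $37,762,367.50 − $15,861,800 = $21,900,567.50.
Interest = $5,092,044.00, so EBIT − I = $16,808,523.50.
Degree of combined leverage = contribution ÷ (EBIT − I) = $37,762,367.50 ÷ $16,808,523.50 = 2.2466.
%ΔEPS = DCL × %ΔSales = 2.2466 × +17.4% = +39.1%.

+39.1%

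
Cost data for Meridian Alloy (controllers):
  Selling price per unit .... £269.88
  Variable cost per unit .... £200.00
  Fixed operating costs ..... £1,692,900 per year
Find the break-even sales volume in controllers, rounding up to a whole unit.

24,226 controllers

Unit CM = price − variable cost = £269.88 − £200.00 = £69.88.
Break-even volume = fixed costs ÷ CM per unit = £1,692,900 ÷ £69.88 = 24,225.82, so 24,226 controllers.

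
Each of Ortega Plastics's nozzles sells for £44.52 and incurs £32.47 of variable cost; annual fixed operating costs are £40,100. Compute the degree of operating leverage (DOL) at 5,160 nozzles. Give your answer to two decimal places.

2.82

Total contribution margin = 5,160 × £12.05 = £62,178.00.
Operating income = contribution − fixed costs = £62,178.00 − £40,100 = £22,078.00.
DOL = contribution ÷ EBIT = £62,178.00 ÷ £22,078.00 = 2.8163.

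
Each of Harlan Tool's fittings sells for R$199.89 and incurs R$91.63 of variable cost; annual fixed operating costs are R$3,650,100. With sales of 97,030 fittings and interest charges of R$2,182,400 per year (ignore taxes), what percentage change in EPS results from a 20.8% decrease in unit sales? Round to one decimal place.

-46.8%

Contribution at this volume is 97,030 × R$108.26 = R$10,504,467.80.
Subtracting fixed costs: EBIT = R$10,504,467.80 − R$3,650,100 = R$6,854,367.80.
Interest = R$2,182,400.00, so EBIT − I = R$4,671,967.80.
Degree of combined leverage = contribution ÷ (EBIT − I) = R$10,504,467.80 ÷ R$4,671,967.80 = 2.2484.
%ΔEPS = DCL × %ΔSales = 2.2484 × -20.8% = -46.8%.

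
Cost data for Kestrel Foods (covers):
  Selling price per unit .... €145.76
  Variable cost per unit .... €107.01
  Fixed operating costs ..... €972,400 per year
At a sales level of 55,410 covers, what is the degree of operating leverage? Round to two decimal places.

1.83

At 55,410 units, contribution = 55,410 × €38.75 = €2,147,137.50.
Operating income = contribution − fixed costs = €2,147,137.50 − €972,400 = €1,174,737.50.
Degree of operating leverage = €2,147,137.50 / €1,174,737.50 = 1.8278.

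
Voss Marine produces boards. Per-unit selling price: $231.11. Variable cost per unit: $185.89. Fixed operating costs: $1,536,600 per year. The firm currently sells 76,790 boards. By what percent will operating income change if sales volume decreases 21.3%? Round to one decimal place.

At 76,790 units, contribution = 76,790 × $45.22 = $3,472,443.80.
Operating income = contribution − fixed costs = $3,472,443.80 − $1,536,600 = $1,935,843.80.
So DOL = total CM / EBIT = $3,472,443.80 / $1,935,843.80 = 1.7938.
Operating income changes by 1.7938 × -21.3% = -38.2%.

-38.2%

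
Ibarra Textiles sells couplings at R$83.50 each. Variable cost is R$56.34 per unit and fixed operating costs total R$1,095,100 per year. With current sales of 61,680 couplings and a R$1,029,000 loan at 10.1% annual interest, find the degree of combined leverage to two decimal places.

Contribution at this volume is 61,680 × R$27.16 = R$1,675,228.80.
Subtracting fixed costs: EBIT = R$1,675,228.80 − R$1,095,100 = R$580,128.80. Interest = R$103,929.00.
DOL = R$1,675,228.80 ÷ R$580,128.80 = 2.8877; DFL = R$580,128.80 ÷ R$476,199.80 = 1.2182.
Combined leverage = 2.8877 × 1.2182 = 3.5178.

3.52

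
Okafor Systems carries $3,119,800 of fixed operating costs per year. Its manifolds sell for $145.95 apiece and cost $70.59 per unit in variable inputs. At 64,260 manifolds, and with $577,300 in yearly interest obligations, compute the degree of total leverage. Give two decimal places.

4.23

Total contribution margin = 64,260 × $75.36 = $4,842,633.60.
Subtracting fixed costs: EBIT = $4,842,633.60 − $3,119,800 = $1,722,833.60. Interest = $577,300.00, so EBIT − I = $1,145,533.60.
Degree of total leverage = total CM / (EBIT − interest) = $4,842,633.60 / $1,145,533.60 = 4.2274.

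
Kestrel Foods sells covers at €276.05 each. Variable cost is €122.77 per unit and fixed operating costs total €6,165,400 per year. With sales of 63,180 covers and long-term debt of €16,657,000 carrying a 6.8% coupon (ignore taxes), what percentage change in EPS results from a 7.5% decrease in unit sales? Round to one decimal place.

-30.4%

Contribution at this volume is 63,180 × €153.28 = €9,684,230.40.
Operating income = contribution − fixed costs = €9,684,230.40 − €6,165,400 = €3,518,830.40.
Interest = €1,132,676.00, so EBIT − I = €2,386,154.40.
Degree of combined leverage = contribution ÷ (EBIT − I) = €9,684,230.40 ÷ €2,386,154.40 = 4.0585.
EPS therefore changes by 4.0585 × (-7.5%) = -30.4%.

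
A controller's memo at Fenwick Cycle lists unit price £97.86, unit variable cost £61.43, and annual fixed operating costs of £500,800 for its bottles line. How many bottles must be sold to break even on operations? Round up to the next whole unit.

13,747 bottles

Each unit contributes £97.86 − £61.43 = £36.43.
Break-even volume = fixed costs ÷ CM per unit = £500,800 ÷ £36.43 = 13,746.91, so 13,747 bottles.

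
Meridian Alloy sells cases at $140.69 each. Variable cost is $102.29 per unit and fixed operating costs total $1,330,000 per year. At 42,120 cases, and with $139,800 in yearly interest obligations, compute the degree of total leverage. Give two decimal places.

10.96

Contribution at this volume is 42,120 × $38.40 = $1,617,408.00.
Operating income = contribution − fixed costs = $1,617,408.00 − $1,330,000 = $287,408.00. Interest = $139,800.00, so EBIT − I = $147,608.00.
DCL = contribution ÷ (EBIT − I) = $1,617,408.00 ÷ $147,608.00 = 10.9575.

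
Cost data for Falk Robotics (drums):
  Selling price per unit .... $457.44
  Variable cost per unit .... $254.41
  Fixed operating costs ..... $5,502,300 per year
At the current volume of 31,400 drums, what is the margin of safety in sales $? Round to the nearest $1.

$1,966,571

Unit CM = price − variable cost = $457.44 − $254.41 = $203.03. Break-even units = $5,502,300 ÷ $203.03 = 27,100.92; break-even revenue = 27,100.92 × $457.44 = $12,397,045.32.
Actual sales revenue = 31,400 × $457.44 = $14,363,616.00.
Margin of safety = $14,363,616.00 − $12,397,045.32 = $1,966,571.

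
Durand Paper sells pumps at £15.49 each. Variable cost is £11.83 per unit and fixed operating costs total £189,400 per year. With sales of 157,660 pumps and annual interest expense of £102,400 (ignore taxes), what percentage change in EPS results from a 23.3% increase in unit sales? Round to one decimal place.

Total contribution margin = 157,660 × £3.66 = £577,035.60.
Subtracting fixed costs: EBIT = £577,035.60 − £189,400 = £387,635.60.
Interest = £102,400.00, so EBIT − I = £285,235.60.
Degree of combined leverage = contribution ÷ (EBIT − I) = £577,035.60 ÷ £285,235.60 = 2.0230.
%ΔEPS = DCL × %ΔSales = 2.0230 × +23.3% = +47.1%.

+47.1%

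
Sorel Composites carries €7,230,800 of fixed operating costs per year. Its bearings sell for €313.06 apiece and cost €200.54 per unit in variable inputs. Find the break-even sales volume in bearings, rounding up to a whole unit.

64,263 bearings

Each unit contributes €313.06 − €200.54 = €112.52.
Break-even volume = fixed costs ÷ CM per unit = €7,230,800 ÷ €112.52 = 64,262.35, so 64,263 bearings.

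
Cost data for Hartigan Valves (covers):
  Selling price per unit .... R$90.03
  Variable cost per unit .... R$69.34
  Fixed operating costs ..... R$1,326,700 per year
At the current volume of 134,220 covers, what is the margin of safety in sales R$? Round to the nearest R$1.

R$6,310,854

Contribution margin per unit = R$90.03 − R$69.34 = R$20.69. Break-even units = R$1,326,700 ÷ R$20.69 = 64,122.76; break-even revenue = 64,122.76 × R$90.03 = R$5,772,972.50.
Current sales = 134,220 × R$90.03 = R$12,083,826.60.
Margin of safety = R$12,083,826.60 − R$5,772,972.50 = R$6,310,854.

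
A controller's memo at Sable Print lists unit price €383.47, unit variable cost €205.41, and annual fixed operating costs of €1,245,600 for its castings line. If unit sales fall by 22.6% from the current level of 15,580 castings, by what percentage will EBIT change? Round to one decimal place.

-41.0%

Total contribution margin = 15,580 × €178.06 = €2,774,174.80.
Subtracting fixed costs: EBIT = €2,774,174.80 − €1,245,600 = €1,528,574.80.
So DOL = total CM / EBIT = €2,774,174.80 / €1,528,574.80 = 1.8149.
So EBIT moves 1.8149 × (-22.6%) = -41.0%.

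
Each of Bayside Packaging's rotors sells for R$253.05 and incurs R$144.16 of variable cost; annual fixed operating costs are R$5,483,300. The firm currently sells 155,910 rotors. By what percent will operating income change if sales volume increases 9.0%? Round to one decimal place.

+13.3%

At 155,910 units, contribution = 155,910 × R$108.89 = R$16,977,039.90.
Operating income = contribution − fixed costs = R$16,977,039.90 − R$5,483,300 = R$11,493,739.90.
So DOL = total CM / EBIT = R$16,977,039.90 / R$11,493,739.90 = 1.4771.
So EBIT moves 1.4771 × (+9.0%) = +13.3%.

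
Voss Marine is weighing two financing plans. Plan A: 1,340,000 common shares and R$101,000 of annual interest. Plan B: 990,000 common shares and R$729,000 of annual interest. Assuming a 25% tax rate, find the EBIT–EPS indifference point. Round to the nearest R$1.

R$2,505,343

At indifference, (EBIT − 101,000)(1 − t)/1,340,000 = (EBIT − 729,000)(1 − t)/990,000.
The (1 − t) factor cancels: (EBIT − 101,000) × 990,000 = (EBIT − 729,000) × 1,340,000.
Solving, EBIT = (729,000·1,340,000 − 101,000·990,000) / (1,340,000 − 990,000) = 876,870,000,000 / 350,000 = 2,505,342.86.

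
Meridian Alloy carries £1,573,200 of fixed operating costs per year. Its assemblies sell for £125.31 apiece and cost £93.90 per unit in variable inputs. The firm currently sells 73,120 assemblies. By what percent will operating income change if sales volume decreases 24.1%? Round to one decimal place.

-76.5%

Total contribution margin = 73,120 × £31.41 = £2,296,699.20.
Subtracting fixed costs: EBIT = £2,296,699.20 − £1,573,200 = £723,499.20.
So DOL = total CM / EBIT = £2,296,699.20 / £723,499.20 = 3.1744.
Operating income changes by 3.1744 × -24.1% = -76.5%.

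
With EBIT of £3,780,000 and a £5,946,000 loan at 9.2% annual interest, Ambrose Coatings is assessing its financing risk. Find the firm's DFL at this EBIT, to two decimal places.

1.17

Interest = £547,032.00.
DFL = EBIT ÷ (EBIT − I) = £3,780,000 ÷ (£3,780,000 − £547,032.00) = £3,780,000 ÷ £3,232,968.00 = 1.1692.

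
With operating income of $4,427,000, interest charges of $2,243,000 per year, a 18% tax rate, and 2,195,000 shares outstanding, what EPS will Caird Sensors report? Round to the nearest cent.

$0.82

Interest = $2,243,000.00, so EBT = $4,427,000 − $2,243,000.00 = $2,184,000.00.
Net income = $2,184,000.00 × (1 − 0.18) = $1,790,880.00.
Per share: $1,790,880.00 / 2,195,000 shares = $0.82.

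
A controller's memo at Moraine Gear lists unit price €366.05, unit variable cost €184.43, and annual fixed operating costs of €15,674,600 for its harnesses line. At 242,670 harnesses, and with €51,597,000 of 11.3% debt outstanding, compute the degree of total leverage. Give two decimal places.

1.95

Contribution at this volume is 242,670 × €181.62 = €44,073,725.40.
EBIT = €44,073,725.40 − €15,674,600 = €28,399,125.40. Interest = €5,830,461.00, so EBIT − I = €22,568,664.40.
Degree of total leverage = total CM / (EBIT − interest) = €44,073,725.40 / €22,568,664.40 = 1.9529.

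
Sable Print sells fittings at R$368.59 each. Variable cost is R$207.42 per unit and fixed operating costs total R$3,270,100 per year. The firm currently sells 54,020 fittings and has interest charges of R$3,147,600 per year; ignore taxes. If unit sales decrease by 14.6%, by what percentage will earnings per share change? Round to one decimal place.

At 54,020 units, contribution = 54,020 × R$161.17 = R$8,706,403.40.
Operating income = contribution − fixed costs = R$8,706,403.40 − R$3,270,100 = R$5,436,303.40.
Interest = R$3,147,600.00, so EBIT − I = R$2,288,703.40.
Degree of combined leverage = contribution ÷ (EBIT − I) = R$8,706,403.40 ÷ R$2,288,703.40 = 3.8041.
%ΔEPS = DCL × %ΔSales = 3.8041 × -14.6% = -55.5%.

-55.5%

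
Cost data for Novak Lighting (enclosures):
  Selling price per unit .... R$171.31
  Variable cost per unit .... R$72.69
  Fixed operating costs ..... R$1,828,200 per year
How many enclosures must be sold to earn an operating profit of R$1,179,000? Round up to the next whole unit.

Each unit contributes R$171.31 − R$72.69 = R$98.62.
Required volume = (fixed costs + target profit) ÷ CM = (R$1,828,200 + R$1,179,000) ÷ R$98.62 = 30,492.80, so 30,493 enclosures.

30,493 enclosures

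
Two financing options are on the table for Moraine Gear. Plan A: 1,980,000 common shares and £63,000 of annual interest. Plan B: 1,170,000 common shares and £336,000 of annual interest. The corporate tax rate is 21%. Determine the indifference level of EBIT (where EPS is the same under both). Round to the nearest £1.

£730,333

At indifference, (EBIT − 63,000)(1 − t)/1,980,000 = (EBIT − 336,000)(1 − t)/1,170,000.
Cancelling (1 − t) and cross-multiplying: 1,170,000·(EBIT − 63,000) = 1,980,000·(EBIT − 336,000).
EBIT × (1,980,000 − 1,170,000) = 336,000 × 1,980,000 − 63,000 × 1,170,000 = 591,570,000,000, so EBIT = 591,570,000,000 ÷ 810,000 = 730,333.33.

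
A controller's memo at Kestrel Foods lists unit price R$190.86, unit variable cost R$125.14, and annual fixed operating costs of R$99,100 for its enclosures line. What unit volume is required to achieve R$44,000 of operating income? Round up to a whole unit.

2,178 enclosures

Each unit contributes R$190.86 − R$125.14 = R$65.72.
Units = (FC + target) / CM = (R$99,100 + R$44,000) / R$65.72 = 2,177.42, so 2,178 enclosures.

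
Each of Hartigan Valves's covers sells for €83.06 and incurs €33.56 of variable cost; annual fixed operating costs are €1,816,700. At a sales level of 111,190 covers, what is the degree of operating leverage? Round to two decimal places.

1.49

Total contribution margin = 111,190 × €49.50 = €5,503,905.00.
Operating income = contribution − fixed costs = €5,503,905.00 − €1,816,700 = €3,687,205.00.
So DOL = total CM / EBIT = €5,503,905.00 / €3,687,205.00 = 1.4927.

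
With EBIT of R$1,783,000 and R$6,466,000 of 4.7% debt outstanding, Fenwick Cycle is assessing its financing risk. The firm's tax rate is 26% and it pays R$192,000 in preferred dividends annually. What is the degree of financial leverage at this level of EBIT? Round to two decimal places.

Interest = R$303,902.00.
Preferred dividends grossed up pre-tax: R$192,000 / (1 − 0.26) = R$259,459.46.
DFL = EBIT ÷ [EBIT − I − D_p/(1−t)] = R$1,783,000 ÷ [R$1,783,000 − R$303,902.00 − R$259,459.46] = R$1,783,000 ÷ R$1,219,638.54 = 1.4619.

1.46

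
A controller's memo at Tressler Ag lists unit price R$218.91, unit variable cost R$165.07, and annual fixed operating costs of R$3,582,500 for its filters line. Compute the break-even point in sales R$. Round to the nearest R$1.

Contribution margin per unit = R$218.91 − R$165.07 = R$53.84, a CM ratio of R$53.84 ÷ R$218.91 = 0.2459.
Break-even sales = FC ÷ CM ratio = R$3,582,500 × R$218.91 / R$53.84 = R$14,566,216.

R$14,566,216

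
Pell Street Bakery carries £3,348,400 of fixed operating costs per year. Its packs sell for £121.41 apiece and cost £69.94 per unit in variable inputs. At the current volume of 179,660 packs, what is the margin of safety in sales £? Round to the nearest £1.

£13,914,148

Unit CM = price − variable cost = £121.41 − £69.94 = £51.47. Break-even units = £3,348,400 ÷ £51.47 = 65,055.37; break-even revenue = 65,055.37 × £121.41 = £7,898,372.72.
Current sales = 179,660 × £121.41 = £21,812,520.60.
Margin of safety = £21,812,520.60 − £7,898,372.72 = £13,914,148.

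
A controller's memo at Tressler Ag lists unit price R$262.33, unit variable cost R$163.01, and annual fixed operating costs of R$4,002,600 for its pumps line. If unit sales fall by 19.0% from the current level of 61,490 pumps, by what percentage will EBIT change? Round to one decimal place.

At 61,490 units, contribution = 61,490 × R$99.32 = R$6,107,186.80.
Subtracting fixed costs: EBIT = R$6,107,186.80 − R$4,002,600 = R$2,104,586.80.
Degree of operating leverage = R$6,107,186.80 / R$2,104,586.80 = 2.9018.
So EBIT moves 2.9018 × (-19.0%) = -55.1%.

-55.1%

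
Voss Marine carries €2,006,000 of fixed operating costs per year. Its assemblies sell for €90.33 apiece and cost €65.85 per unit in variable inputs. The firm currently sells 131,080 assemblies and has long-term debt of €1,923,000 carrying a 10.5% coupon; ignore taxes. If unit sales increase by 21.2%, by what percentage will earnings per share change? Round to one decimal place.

+68.0%

Contribution at this volume is 131,080 × €24.48 = €3,208,838.40.
Operating income = contribution − fixed costs = €3,208,838.40 − €2,006,000 = €1,202,838.40.
Interest = €201,915.00, so EBIT − I = €1,000,923.40.
Degree of combined leverage = contribution ÷ (EBIT − I) = €3,208,838.40 ÷ €1,000,923.40 = 3.2059.
EPS therefore changes by 3.2059 × (+21.2%) = +68.0%.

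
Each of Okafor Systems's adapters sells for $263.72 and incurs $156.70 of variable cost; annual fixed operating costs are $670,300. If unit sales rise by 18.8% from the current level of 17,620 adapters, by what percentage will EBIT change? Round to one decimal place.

Total contribution margin = 17,620 × $107.02 = $1,885,692.40.
Subtracting fixed costs: EBIT = $1,885,692.40 − $670,300 = $1,215,392.40.
So DOL = total CM / EBIT = $1,885,692.40 / $1,215,392.40 = 1.5515.
Operating income changes by 1.5515 × +18.8% = +29.2%.

+29.2%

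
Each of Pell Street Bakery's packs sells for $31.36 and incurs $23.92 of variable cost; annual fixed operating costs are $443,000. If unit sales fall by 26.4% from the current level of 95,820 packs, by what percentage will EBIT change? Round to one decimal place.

Total contribution margin = 95,820 × $7.44 = $712,900.80.
EBIT = $712,900.80 − $443,000 = $269,900.80.
So DOL = total CM / EBIT = $712,900.80 / $269,900.80 = 2.6413.
%ΔEBIT = DOL × %ΔSales = 2.6413 × -26.4% = -69.7%.

-69.7%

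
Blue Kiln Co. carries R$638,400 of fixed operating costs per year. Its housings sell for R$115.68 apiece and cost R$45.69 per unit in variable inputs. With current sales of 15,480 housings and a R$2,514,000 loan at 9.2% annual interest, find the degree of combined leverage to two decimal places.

5.07

Contribution at this volume is 15,480 × R$69.99 = R$1,083,445.20.
EBIT = R$1,083,445.20 − R$638,400 = R$445,045.20. Interest = R$231,288.00, so EBIT − I = R$213,757.20.
DCL = contribution ÷ (EBIT − I) = R$1,083,445.20 ÷ R$213,757.20 = 5.0686.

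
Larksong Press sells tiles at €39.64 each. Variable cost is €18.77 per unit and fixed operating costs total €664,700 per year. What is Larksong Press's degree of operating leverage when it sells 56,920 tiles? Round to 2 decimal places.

2.27

Total contribution margin = 56,920 × €20.87 = €1,187,920.40.
Subtracting fixed costs: EBIT = €1,187,920.40 − €664,700 = €523,220.40.
Degree of operating leverage = €1,187,920.40 / €523,220.40 = 2.2704.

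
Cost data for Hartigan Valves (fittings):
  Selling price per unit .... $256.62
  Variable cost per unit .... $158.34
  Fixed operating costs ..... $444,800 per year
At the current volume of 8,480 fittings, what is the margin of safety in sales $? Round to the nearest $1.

$1,014,715

Each unit contributes $256.62 − $158.34 = $98.28. Break-even units = $444,800 ÷ $98.28 = 4,525.84; break-even revenue = 4,525.84 × $256.62 = $1,161,422.22.
Actual sales revenue = 8,480 × $256.62 = $2,176,137.60.
Margin of safety = $2,176,137.60 − $1,161,422.22 = $1,014,715.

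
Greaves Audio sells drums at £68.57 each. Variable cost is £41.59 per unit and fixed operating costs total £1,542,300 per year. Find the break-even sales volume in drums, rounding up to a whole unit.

Contribution margin per unit = £68.57 − £41.59 = £26.98.
Units to break even: £1,542,300 ÷ £26.98 = 57,164.57, rounded up to 57,165.

57,165 drums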